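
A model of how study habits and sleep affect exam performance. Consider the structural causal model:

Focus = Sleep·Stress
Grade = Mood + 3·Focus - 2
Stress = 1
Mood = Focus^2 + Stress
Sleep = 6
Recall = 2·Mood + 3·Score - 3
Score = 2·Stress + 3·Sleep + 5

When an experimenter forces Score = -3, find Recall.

Under do(Score=-3), the mechanism Score = 2·Stress + 3·Sleep + 5 is discarded; Score is fixed at -3.
Focus = Sleep·Stress  [with Sleep=6, Stress=1]  = 6
Mood = Focus^2 + Stress  [with Focus=6, Stress=1]  = 37
Recall = 2·Mood + 3·Score - 3  [with Mood=37, Score=-3]  = 62

62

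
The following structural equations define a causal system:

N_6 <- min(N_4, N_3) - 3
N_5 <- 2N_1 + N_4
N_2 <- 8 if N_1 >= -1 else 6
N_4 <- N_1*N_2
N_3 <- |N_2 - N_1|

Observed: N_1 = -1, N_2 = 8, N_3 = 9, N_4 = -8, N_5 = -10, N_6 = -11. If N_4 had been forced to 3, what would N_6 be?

0

Under do(N_4=3), the mechanism N_4 <- N_1*N_2 is discarded; N_4 is fixed at 3.
N_2 = 8 if N_1 >= -1 else 6  [with N_1=-1]  = 8
N_3 = |N_2 - N_1|  [with N_2=8, N_1=-1]  = 9
N_6 = min(N_4, N_3) - 3  [with N_4=3, N_3=9]  = 0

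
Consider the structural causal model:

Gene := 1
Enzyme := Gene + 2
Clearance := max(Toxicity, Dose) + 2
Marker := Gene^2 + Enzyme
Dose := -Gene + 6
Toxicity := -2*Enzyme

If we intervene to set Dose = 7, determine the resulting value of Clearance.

9

Under do(Dose=7), the mechanism Dose := -Gene + 6 is discarded; Dose is fixed at 7.
Enzyme = Gene + 2  [with Gene=1]  = 3
Toxicity = -2*Enzyme  [with Enzyme=3]  = -6
Clearance = max(Toxicity, Dose) + 2  [with Toxicity=-6, Dose=7]  = 9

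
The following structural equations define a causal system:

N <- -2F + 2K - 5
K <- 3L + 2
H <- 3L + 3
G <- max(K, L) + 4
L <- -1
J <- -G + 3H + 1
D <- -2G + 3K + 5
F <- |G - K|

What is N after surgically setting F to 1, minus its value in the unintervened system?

Under do(F=1), the mechanism F <- |G - K| is discarded; F is fixed at 1.
K = 3L + 2  [with L=-1]  = -1
N = -2F + 2K - 5  [with F=1, K=-1]  = -9
Without intervention: K = 3L + 2  [with L=-1]  = -1; G = max(K, L) + 4  [with K=-1, L=-1]  = 3; F = |G - K|  [with G=3, K=-1]  = 4; N = -2F + 2K - 5  [with F=4, K=-1]  = -15.
Change = -9 − (-15) = 6.

6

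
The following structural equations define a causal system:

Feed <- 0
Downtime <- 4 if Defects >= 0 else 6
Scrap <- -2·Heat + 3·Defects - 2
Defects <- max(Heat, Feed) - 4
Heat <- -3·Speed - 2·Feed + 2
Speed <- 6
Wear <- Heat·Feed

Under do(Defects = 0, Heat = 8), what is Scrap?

-18

The joint intervention fixes Defects = 0, Heat = 8, removing each variable's own equation.
Scrap = -2·Heat + 3·Defects - 2  [with Heat=8, Defects=0]  = -18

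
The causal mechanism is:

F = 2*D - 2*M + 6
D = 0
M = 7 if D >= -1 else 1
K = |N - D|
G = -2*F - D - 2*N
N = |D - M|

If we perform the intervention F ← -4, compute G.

-6

Intervening sets F = -4 and removes its equation (F = 2*D - 2*M + 6).
M = 7 if D >= -1 else 1  [with D=0]  = 7
N = |D - M|  [with D=0, M=7]  = 7
G = -2*F - D - 2*N  [with F=-4, D=0, N=7]  = -6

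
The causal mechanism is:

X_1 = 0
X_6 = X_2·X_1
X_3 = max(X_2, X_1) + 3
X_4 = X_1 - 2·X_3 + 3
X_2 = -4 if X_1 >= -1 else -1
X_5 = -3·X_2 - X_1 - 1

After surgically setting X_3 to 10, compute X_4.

-17

The intervention breaks the incoming arrows to X_3: X_3 = max(X_2, X_1) + 3 no longer applies, and X_3 = 10.
X_4 = X_1 - 2·X_3 + 3  [with X_1=0, X_3=10]  = -17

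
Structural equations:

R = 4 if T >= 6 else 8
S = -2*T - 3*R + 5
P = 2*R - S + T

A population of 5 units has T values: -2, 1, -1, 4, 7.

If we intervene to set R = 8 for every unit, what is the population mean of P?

The intervention sets R=8 in all 5 units regardless of T. Recomputing P per unit gives 29, 38, 32, 47, 56; average 40.4.

40.4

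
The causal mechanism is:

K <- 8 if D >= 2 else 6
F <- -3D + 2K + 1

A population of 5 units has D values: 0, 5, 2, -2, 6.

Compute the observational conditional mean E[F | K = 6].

16

Observing K=6 restricts to units where K's equation naturally yields 6: D ∈ {0, -2}. In that subpopulation F = 13, 19, mean 16.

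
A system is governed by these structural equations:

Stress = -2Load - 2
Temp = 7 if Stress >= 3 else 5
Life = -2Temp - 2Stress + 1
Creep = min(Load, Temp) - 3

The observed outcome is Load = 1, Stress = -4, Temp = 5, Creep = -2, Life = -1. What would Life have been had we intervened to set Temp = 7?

do(Temp=7) replaces the equation Temp = 7 if Stress >= 3 else 5 with the constant Temp = 7.
Stress = -2Load - 2  [with Load=1]  = -4
Life = -2Temp - 2Stress + 1  [with Temp=7, Stress=-4]  = -5

-5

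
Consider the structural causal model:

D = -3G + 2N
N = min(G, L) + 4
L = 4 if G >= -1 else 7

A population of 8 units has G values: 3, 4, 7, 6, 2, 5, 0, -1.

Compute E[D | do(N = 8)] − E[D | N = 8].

6.75

Under do(N=8), N's equation is replaced by N=8 for every unit. Per-unit D: 7, 4, -5, -2, 10, 1, 16, 19. Mean = 6.25.
Observing N=8 restricts to units where N's equation naturally yields 8: G ∈ {4, 7, 6, 5}. In that subpopulation D = 4, -5, -2, 1, mean -0.5.
Difference = 6.25 − (-0.5) = 6.75.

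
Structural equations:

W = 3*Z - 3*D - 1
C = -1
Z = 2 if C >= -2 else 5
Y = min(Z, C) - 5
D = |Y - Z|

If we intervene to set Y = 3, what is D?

1

The intervention breaks the incoming arrows to Y: Y = min(Z, C) - 5 no longer applies, and Y = 3.
Z = 2 if C >= -2 else 5  [with C=-1]  = 2
D = |Y - Z|  [with Y=3, Z=2]  = 1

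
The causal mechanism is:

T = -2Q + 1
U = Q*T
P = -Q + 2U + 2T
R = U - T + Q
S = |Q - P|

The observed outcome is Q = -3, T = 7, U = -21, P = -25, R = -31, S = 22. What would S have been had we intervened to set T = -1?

10

Under do(T=-1), the mechanism T = -2Q + 1 is discarded; T is fixed at -1.
U = Q*T  [with Q=-3, T=-1]  = 3
P = -Q + 2U + 2T  [with Q=-3, U=3, T=-1]  = 7
S = |Q - P|  [with Q=-3, P=7]  = 10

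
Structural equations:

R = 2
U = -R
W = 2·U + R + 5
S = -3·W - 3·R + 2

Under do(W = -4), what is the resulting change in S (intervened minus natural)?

21

The intervention breaks the incoming arrows to W: W = 2·U + R + 5 no longer applies, and W = -4.
S = -3·W - 3·R + 2  [with W=-4, R=2]  = 8
Without intervention: U = -R  [with R=2]  = -2; W = 2·U + R + 5  [with U=-2, R=2]  = 3; S = -3·W - 3·R + 2  [with W=3, R=2]  = -13.
Change = 8 − (-13) = 21.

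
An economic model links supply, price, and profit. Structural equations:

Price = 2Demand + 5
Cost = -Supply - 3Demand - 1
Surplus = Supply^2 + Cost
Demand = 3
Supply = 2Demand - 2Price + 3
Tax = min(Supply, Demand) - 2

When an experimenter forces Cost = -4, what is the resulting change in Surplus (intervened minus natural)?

-7

Under do(Cost=-4), the mechanism Cost = -Supply - 3Demand - 1 is discarded; Cost is fixed at -4.
Price = 2Demand + 5  [with Demand=3]  = 11
Supply = 2Demand - 2Price + 3  [with Demand=3, Price=11]  = -13
Surplus = Supply^2 + Cost  [with Supply=-13, Cost=-4]  = 165
Without intervention: Price = 2Demand + 5  [with Demand=3]  = 11; Supply = 2Demand - 2Price + 3  [with Demand=3, Price=11]  = -13; Cost = -Supply - 3Demand - 1  [with Supply=-13, Demand=3]  = 3; Surplus = Supply^2 + Cost  [with Supply=-13, Cost=3]  = 172.
Change = 165 − 172 = -7.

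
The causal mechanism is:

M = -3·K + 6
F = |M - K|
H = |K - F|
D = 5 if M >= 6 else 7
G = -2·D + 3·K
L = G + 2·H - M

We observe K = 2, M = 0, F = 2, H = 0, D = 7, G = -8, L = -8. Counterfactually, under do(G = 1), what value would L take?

1

Intervening sets G = 1 and removes its equation (G = -2·D + 3·K).
M = -3·K + 6  [with K=2]  = 0
F = |M - K|  [with M=0, K=2]  = 2
H = |K - F|  [with K=2, F=2]  = 0
L = G + 2·H - M  [with G=1, H=0, M=0]  = 1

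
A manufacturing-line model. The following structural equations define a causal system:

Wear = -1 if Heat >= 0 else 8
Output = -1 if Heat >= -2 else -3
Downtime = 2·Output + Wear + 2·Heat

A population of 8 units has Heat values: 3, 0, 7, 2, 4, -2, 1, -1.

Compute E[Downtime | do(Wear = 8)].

Under do(Wear=8), Wear's equation is replaced by Wear=8 for every unit. Per-unit Downtime: 12, 6, 20, 10, 14, 2, 8, 4. Mean = 9.5.

9.5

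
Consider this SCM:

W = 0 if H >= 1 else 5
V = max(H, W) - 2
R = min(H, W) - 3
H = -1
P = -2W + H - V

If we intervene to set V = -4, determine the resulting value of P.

Intervening sets V = -4 and removes its equation (V = max(H, W) - 2).
W = 0 if H >= 1 else 5  [with H=-1]  = 5
P = -2W + H - V  [with W=5, H=-1, V=-4]  = -7

-7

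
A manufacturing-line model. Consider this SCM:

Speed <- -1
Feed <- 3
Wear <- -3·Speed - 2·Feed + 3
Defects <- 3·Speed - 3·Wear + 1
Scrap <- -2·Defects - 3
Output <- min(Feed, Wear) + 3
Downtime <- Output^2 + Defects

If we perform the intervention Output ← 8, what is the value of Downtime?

62

Intervening sets Output = 8 and removes its equation (Output <- min(Feed, Wear) + 3).
Wear = -3·Speed - 2·Feed + 3  [with Speed=-1, Feed=3]  = 0
Defects = 3·Speed - 3·Wear + 1  [with Speed=-1, Wear=0]  = -2
Downtime = Output^2 + Defects  [with Output=8, Defects=-2]  = 62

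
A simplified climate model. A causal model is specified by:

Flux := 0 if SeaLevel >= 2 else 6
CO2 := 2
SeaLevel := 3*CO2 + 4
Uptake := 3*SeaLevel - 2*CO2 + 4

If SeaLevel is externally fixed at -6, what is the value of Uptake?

Under do(SeaLevel=-6), the mechanism SeaLevel := 3*CO2 + 4 is discarded; SeaLevel is fixed at -6.
Uptake = 3*SeaLevel - 2*CO2 + 4  [with SeaLevel=-6, CO2=2]  = -18

-18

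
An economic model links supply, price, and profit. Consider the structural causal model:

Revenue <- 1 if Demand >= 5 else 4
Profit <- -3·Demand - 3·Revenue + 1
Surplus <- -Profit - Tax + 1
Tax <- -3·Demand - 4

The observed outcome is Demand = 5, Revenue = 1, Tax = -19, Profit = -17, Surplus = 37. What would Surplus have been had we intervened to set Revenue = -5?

19

do(Revenue=-5) replaces the equation Revenue <- 1 if Demand >= 5 else 4 with the constant Revenue = -5.
Tax = -3·Demand - 4  [with Demand=5]  = -19
Profit = -3·Demand - 3·Revenue + 1  [with Demand=5, Revenue=-5]  = 1
Surplus = -Profit - Tax + 1  [with Profit=1, Tax=-19]  = 19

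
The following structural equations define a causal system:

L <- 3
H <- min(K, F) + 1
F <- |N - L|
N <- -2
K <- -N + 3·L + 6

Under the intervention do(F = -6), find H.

Intervening sets F = -6 and removes its equation (F <- |N - L|).
K = -N + 3·L + 6  [with N=-2, L=3]  = 17
H = min(K, F) + 1  [with K=17, F=-6]  = -5

-5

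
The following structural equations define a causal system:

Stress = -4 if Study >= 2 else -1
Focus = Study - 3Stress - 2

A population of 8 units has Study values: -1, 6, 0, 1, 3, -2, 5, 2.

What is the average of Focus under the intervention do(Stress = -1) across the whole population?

The intervention sets Stress=-1 in all 8 units regardless of Study. Recomputing Focus per unit gives 0, 7, 1, 2, 4, -1, 6, 3; average 2.75.

2.75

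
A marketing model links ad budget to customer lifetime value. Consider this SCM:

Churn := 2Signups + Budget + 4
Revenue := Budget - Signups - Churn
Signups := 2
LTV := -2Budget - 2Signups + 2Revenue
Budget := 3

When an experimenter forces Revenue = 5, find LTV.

0

Intervening sets Revenue = 5 and removes its equation (Revenue := Budget - Signups - Churn).
LTV = -2Budget - 2Signups + 2Revenue  [with Budget=3, Signups=2, Revenue=5]  = 0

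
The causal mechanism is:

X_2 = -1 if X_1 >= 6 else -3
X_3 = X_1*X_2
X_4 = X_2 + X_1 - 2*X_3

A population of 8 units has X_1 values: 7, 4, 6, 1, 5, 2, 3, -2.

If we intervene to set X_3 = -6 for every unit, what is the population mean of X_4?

Under do(X_3=-6), X_3's equation is replaced by X_3=-6 for every unit. Per-unit X_4: 18, 13, 17, 10, 14, 11, 12, 7. Mean = 12.75.

12.75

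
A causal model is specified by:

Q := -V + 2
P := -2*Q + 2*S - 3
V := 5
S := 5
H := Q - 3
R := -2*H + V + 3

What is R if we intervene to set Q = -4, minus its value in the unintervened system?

The intervention breaks the incoming arrows to Q: Q := -V + 2 no longer applies, and Q = -4.
H = Q - 3  [with Q=-4]  = -7
R = -2*H + V + 3  [with H=-7, V=5]  = 22
Without intervention: Q = -V + 2  [with V=5]  = -3; H = Q - 3  [with Q=-3]  = -6; R = -2*H + V + 3  [with H=-6, V=5]  = 20.
Change = 22 − 20 = 2.

2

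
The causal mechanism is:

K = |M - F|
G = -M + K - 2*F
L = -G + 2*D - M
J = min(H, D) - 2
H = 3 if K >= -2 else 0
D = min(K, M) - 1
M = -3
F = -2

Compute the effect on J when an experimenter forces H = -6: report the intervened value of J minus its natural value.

Intervening sets H = -6 and removes its equation (H = 3 if K >= -2 else 0).
K = |M - F|  [with M=-3, F=-2]  = 1
D = min(K, M) - 1  [with K=1, M=-3]  = -4
J = min(H, D) - 2  [with H=-6, D=-4]  = -8
Without intervention: K = |M - F|  [with M=-3, F=-2]  = 1; D = min(K, M) - 1  [with K=1, M=-3]  = -4; H = 3 if K >= -2 else 0  [with K=1]  = 3; J = min(H, D) - 2  [with H=3, D=-4]  = -6.
Change = -8 − (-6) = -2.

-2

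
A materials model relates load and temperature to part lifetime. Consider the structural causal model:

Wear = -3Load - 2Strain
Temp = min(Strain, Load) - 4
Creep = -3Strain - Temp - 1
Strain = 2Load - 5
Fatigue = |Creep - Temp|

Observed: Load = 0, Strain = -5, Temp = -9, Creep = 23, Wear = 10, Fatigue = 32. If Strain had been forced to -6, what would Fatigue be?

Under do(Strain=-6), the mechanism Strain = 2Load - 5 is discarded; Strain is fixed at -6.
Temp = min(Strain, Load) - 4  [with Strain=-6, Load=0]  = -10
Creep = -3Strain - Temp - 1  [with Strain=-6, Temp=-10]  = 27
Fatigue = |Creep - Temp|  [with Creep=27, Temp=-10]  = 37

37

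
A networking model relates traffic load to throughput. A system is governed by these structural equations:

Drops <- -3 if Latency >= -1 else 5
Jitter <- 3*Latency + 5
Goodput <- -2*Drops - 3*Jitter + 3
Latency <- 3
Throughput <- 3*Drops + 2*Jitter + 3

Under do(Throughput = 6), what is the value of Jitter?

Under do(Throughput=6), the mechanism Throughput <- 3*Drops + 2*Jitter + 3 is discarded; Throughput is fixed at 6.
Since Jitter is not a descendant of the intervened variable, it is unaffected.
Jitter = 3*Latency + 5  [with Latency=3]  = 14

14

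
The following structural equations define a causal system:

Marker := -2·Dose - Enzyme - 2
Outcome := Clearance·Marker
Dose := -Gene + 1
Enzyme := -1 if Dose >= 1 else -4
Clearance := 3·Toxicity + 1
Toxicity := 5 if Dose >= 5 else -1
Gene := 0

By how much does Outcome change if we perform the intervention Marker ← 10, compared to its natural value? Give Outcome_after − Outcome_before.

The intervention breaks the incoming arrows to Marker: Marker := -2·Dose - Enzyme - 2 no longer applies, and Marker = 10.
Dose = -Gene + 1  [with Gene=0]  = 1
Toxicity = 5 if Dose >= 5 else -1  [with Dose=1]  = -1
Clearance = 3·Toxicity + 1  [with Toxicity=-1]  = -2
Outcome = Clearance·Marker  [with Clearance=-2, Marker=10]  = -20
Without intervention: Dose = -Gene + 1  [with Gene=0]  = 1; Enzyme = -1 if Dose >= 1 else -4  [with Dose=1]  = -1; Marker = -2·Dose - Enzyme - 2  [with Dose=1, Enzyme=-1]  = -3; Toxicity = 5 if Dose >= 5 else -1  [with Dose=1]  = -1; Clearance = 3·Toxicity + 1  [with Toxicity=-1]  = -2; Outcome = Clearance·Marker  [with Clearance=-2, Marker=-3]  = 6.
Change = -20 − 6 = -26.

-26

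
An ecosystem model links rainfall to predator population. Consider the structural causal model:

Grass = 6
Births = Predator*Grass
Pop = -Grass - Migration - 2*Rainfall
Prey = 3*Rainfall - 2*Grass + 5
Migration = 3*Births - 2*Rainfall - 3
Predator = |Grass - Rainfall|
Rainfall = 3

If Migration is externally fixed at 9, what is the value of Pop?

-21

Intervening sets Migration = 9 and removes its equation (Migration = 3*Births - 2*Rainfall - 3).
Pop = -Grass - Migration - 2*Rainfall  [with Grass=6, Migration=9, Rainfall=3]  = -21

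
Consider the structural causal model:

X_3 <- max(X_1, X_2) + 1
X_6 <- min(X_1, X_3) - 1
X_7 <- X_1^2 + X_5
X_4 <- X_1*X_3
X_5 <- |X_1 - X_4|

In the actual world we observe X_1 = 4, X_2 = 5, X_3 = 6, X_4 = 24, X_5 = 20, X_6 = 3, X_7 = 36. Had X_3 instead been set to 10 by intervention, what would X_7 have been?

The intervention breaks the incoming arrows to X_3: X_3 <- max(X_1, X_2) + 1 no longer applies, and X_3 = 10.
X_4 = X_1*X_3  [with X_1=4, X_3=10]  = 40
X_5 = |X_1 - X_4|  [with X_1=4, X_4=40]  = 36
X_7 = X_1^2 + X_5  [with X_1=4, X_5=36]  = 52

52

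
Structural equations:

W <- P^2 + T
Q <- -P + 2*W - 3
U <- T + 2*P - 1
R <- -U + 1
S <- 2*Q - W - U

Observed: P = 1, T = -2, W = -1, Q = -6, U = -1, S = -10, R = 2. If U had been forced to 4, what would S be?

The intervention breaks the incoming arrows to U: U <- T + 2*P - 1 no longer applies, and U = 4.
W = P^2 + T  [with P=1, T=-2]  = -1
Q = -P + 2*W - 3  [with P=1, W=-1]  = -6
S = 2*Q - W - U  [with Q=-6, W=-1, U=4]  = -15

-15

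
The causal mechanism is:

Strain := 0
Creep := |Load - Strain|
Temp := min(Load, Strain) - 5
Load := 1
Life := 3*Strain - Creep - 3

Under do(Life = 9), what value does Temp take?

-5

do(Life=9) replaces the equation Life := 3*Strain - Creep - 3 with the constant Life = 9.
Temp is not downstream of the intervention, so its value is determined by the original equations.
Temp = min(Load, Strain) - 5  [with Load=1, Strain=0]  = -5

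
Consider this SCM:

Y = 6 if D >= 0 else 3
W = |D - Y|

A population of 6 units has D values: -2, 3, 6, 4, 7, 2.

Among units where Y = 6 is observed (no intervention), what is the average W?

2

E[W|Y=6] averages over only the 5 units with Y=6 (D = 3, 6, 4, 7, 2): W = 3, 0, 2, 1, 4, mean 2.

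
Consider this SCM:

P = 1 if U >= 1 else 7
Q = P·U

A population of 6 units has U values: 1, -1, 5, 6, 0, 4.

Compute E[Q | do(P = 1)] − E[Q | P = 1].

Every unit gets P=1 under the intervention. Q values become 1, -1, 5, 6, 0, 4; E[Q|do(P=1)] = 2.5.
Conditioning on P=1 selects the 4 unit(s) with U ∈ {1, 5, 6, 4}. Their Q values: 1, 5, 6, 4. Mean = 4.
Difference = 2.5 − 4 = -1.5.

-1.5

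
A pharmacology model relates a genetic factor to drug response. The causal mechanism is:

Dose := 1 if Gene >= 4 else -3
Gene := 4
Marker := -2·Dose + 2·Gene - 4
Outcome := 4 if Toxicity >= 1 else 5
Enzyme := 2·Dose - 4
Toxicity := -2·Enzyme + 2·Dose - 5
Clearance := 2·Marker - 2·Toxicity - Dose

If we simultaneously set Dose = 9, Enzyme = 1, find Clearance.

Under do(Dose = 9, Enzyme = 1), each intervened variable's structural equation is replaced by its fixed value.
Marker = -2·Dose + 2·Gene - 4  [with Dose=9, Gene=4]  = -14
Toxicity = -2·Enzyme + 2·Dose - 5  [with Enzyme=1, Dose=9]  = 11
Clearance = 2·Marker - 2·Toxicity - Dose  [with Marker=-14, Toxicity=11, Dose=9]  = -59

-59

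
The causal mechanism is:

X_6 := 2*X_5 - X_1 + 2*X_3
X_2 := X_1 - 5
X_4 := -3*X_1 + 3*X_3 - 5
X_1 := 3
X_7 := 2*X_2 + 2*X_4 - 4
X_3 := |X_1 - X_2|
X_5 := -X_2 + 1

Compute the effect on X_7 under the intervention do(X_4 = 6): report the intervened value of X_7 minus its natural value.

10

The intervention breaks the incoming arrows to X_4: X_4 := -3*X_1 + 3*X_3 - 5 no longer applies, and X_4 = 6.
X_2 = X_1 - 5  [with X_1=3]  = -2
X_7 = 2*X_2 + 2*X_4 - 4  [with X_2=-2, X_4=6]  = 4
Without intervention: X_2 = X_1 - 5  [with X_1=3]  = -2; X_3 = |X_1 - X_2|  [with X_1=3, X_2=-2]  = 5; X_4 = -3*X_1 + 3*X_3 - 5  [with X_1=3, X_3=5]  = 1; X_7 = 2*X_2 + 2*X_4 - 4  [with X_2=-2, X_4=1]  = -6.
Change = 4 − (-6) = 10.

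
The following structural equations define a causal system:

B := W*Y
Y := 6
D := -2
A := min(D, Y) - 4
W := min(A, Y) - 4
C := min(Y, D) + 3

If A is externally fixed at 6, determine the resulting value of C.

Under do(A=6), the mechanism A := min(D, Y) - 4 is discarded; A is fixed at 6.
Since C is not a descendant of the intervened variable, it is unaffected.
C = min(Y, D) + 3  [with Y=6, D=-2]  = 1

1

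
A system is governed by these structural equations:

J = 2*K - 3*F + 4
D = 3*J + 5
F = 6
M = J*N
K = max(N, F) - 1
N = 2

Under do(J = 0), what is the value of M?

Under do(J=0), the mechanism J = 2*K - 3*F + 4 is discarded; J is fixed at 0.
M = J*N  [with J=0, N=2]  = 0

0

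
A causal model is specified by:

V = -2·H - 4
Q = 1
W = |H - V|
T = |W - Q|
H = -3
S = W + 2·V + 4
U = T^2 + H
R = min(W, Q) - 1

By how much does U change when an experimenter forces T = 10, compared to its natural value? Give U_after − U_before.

84

do(T=10) replaces the equation T = |W - Q| with the constant T = 10.
U = T^2 + H  [with T=10, H=-3]  = 97
Without intervention: V = -2·H - 4  [with H=-3]  = 2; W = |H - V|  [with H=-3, V=2]  = 5; T = |W - Q|  [with W=5, Q=1]  = 4; U = T^2 + H  [with T=4, H=-3]  = 13.
Change = 97 − 13 = 84.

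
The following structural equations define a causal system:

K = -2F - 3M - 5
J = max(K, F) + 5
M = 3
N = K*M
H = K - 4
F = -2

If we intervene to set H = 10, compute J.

Intervening sets H = 10 and removes its equation (H = K - 4).
No directed path runs from H to J, so J keeps its natural value.
K = -2F - 3M - 5  [with F=-2, M=3]  = -10
J = max(K, F) + 5  [with K=-10, F=-2]  = 3

3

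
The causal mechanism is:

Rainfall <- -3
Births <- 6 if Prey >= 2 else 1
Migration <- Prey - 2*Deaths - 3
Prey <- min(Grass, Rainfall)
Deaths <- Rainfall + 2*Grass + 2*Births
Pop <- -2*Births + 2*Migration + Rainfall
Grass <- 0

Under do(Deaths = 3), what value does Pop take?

Under do(Deaths=3), the mechanism Deaths <- Rainfall + 2*Grass + 2*Births is discarded; Deaths is fixed at 3.
Prey = min(Grass, Rainfall)  [with Grass=0, Rainfall=-3]  = -3
Births = 6 if Prey >= 2 else 1  [with Prey=-3]  = 1
Migration = Prey - 2*Deaths - 3  [with Prey=-3, Deaths=3]  = -12
Pop = -2*Births + 2*Migration + Rainfall  [with Births=1, Migration=-12, Rainfall=-3]  = -29

-29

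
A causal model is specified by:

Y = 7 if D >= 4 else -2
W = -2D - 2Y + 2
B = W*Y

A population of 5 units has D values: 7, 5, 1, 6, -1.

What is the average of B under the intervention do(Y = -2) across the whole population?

Under do(Y=-2), Y's equation is replaced by Y=-2 for every unit. Per-unit B: 16, 8, -8, 12, -16. Mean = 2.4.

2.4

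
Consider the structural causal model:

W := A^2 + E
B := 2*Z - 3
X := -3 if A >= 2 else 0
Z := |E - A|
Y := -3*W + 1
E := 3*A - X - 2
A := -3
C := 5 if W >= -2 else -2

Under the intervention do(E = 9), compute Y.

-53

The intervention breaks the incoming arrows to E: E := 3*A - X - 2 no longer applies, and E = 9.
W = A^2 + E  [with A=-3, E=9]  = 18
Y = -3*W + 1  [with W=18]  = -53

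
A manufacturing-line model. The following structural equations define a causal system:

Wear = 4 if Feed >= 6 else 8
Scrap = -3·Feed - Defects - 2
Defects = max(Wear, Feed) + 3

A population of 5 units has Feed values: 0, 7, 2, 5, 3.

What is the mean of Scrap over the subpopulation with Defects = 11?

-20.5

Observing Defects=11 restricts to units where Defects's equation naturally yields 11: Feed ∈ {0, 2, 5, 3}. In that subpopulation Scrap = -13, -19, -28, -22, mean -20.5.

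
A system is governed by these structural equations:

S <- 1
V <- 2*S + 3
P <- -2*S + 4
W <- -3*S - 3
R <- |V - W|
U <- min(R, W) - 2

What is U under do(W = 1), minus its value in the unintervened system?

7

Under do(W=1), the mechanism W <- -3*S - 3 is discarded; W is fixed at 1.
V = 2*S + 3  [with S=1]  = 5
R = |V - W|  [with V=5, W=1]  = 4
U = min(R, W) - 2  [with R=4, W=1]  = -1
Without intervention: V = 2*S + 3  [with S=1]  = 5; W = -3*S - 3  [with S=1]  = -6; R = |V - W|  [with V=5, W=-6]  = 11; U = min(R, W) - 2  [with R=11, W=-6]  = -8.
Change = -1 − (-8) = 7.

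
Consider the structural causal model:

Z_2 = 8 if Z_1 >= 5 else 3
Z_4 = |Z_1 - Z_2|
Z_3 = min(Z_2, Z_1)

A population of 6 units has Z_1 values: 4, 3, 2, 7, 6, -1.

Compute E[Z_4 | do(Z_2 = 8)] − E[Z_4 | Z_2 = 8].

3

do(Z_2=8) breaks Z_2's dependence on Z_1. With Z_2=8 fixed, Z_4 across the units is 4, 5, 6, 1, 2, 9, mean 4.5.
E[Z_4|Z_2=8] averages over only the 2 units with Z_2=8 (Z_1 = 7, 6): Z_4 = 1, 2, mean 1.5.
Difference = 4.5 − 1.5 = 3.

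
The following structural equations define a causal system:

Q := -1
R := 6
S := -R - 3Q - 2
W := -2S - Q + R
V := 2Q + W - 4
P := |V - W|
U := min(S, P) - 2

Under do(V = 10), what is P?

7

The intervention breaks the incoming arrows to V: V := 2Q + W - 4 no longer applies, and V = 10.
S = -R - 3Q - 2  [with R=6, Q=-1]  = -5
W = -2S - Q + R  [with S=-5, Q=-1, R=6]  = 17
P = |V - W|  [with V=10, W=17]  = 7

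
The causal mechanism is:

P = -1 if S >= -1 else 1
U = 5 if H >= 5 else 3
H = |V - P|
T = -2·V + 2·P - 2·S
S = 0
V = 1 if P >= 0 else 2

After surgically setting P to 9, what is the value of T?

Under do(P=9), the mechanism P = -1 if S >= -1 else 1 is discarded; P is fixed at 9.
V = 1 if P >= 0 else 2  [with P=9]  = 1
T = -2·V + 2·P - 2·S  [with V=1, P=9, S=0]  = 16

16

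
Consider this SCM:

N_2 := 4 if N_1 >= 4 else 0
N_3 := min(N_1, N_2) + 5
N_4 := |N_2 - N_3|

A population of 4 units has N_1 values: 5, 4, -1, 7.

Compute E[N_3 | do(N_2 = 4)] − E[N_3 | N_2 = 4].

-1.25

do(N_2=4) breaks N_2's dependence on N_1. With N_2=4 fixed, N_3 across the units is 9, 9, 4, 9, mean 7.75.
E[N_3|N_2=4] averages over only the 3 units with N_2=4 (N_1 = 5, 4, 7): N_3 = 9, 9, 9, mean 9.
Difference = 7.75 − 9 = -1.25.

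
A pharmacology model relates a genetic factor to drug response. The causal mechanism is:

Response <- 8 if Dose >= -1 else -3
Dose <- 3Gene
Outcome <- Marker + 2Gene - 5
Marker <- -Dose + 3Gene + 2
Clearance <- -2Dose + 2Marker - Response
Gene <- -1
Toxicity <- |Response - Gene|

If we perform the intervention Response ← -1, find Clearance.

11

Under do(Response=-1), the mechanism Response <- 8 if Dose >= -1 else -3 is discarded; Response is fixed at -1.
Dose = 3Gene  [with Gene=-1]  = -3
Marker = -Dose + 3Gene + 2  [with Dose=-3, Gene=-1]  = 2
Clearance = -2Dose + 2Marker - Response  [with Dose=-3, Marker=2, Response=-1]  = 11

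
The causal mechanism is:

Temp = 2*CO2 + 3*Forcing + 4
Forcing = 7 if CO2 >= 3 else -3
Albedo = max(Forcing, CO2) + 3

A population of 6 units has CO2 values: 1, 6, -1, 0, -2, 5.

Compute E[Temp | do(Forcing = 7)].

28

Every unit gets Forcing=7 under the intervention. Temp values become 27, 37, 23, 25, 21, 35; E[Temp|do(Forcing=7)] = 28.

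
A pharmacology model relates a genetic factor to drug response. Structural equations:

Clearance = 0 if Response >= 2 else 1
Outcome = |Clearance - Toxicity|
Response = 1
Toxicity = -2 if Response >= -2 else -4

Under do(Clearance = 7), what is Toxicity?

Under do(Clearance=7), the mechanism Clearance = 0 if Response >= 2 else 1 is discarded; Clearance is fixed at 7.
Since Toxicity is not a descendant of the intervened variable, it is unaffected.
Toxicity = -2 if Response >= -2 else -4  [with Response=1]  = -2

-2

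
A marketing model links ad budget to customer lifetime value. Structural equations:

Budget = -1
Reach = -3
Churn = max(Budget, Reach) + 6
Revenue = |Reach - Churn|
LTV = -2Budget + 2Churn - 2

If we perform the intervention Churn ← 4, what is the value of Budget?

Under do(Churn=4), the mechanism Churn = max(Budget, Reach) + 6 is discarded; Churn is fixed at 4.
Budget is not downstream of the intervention, so its value is determined by the original equations.

-1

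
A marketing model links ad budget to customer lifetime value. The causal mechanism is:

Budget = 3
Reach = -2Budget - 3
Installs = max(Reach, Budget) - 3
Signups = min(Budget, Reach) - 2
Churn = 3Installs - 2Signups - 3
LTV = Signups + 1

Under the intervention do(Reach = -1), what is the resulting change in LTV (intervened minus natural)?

8

Under do(Reach=-1), the mechanism Reach = -2Budget - 3 is discarded; Reach is fixed at -1.
Signups = min(Budget, Reach) - 2  [with Budget=3, Reach=-1]  = -3
LTV = Signups + 1  [with Signups=-3]  = -2
Without intervention: Reach = -2Budget - 3  [with Budget=3]  = -9; Signups = min(Budget, Reach) - 2  [with Budget=3, Reach=-9]  = -11; LTV = Signups + 1  [with Signups=-11]  = -10.
Change = -2 − (-10) = 8.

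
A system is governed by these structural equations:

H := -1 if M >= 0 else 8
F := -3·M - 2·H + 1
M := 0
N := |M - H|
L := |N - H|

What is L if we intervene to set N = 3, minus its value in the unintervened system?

do(N=3) replaces the equation N := |M - H| with the constant N = 3.
H = -1 if M >= 0 else 8  [with M=0]  = -1
L = |N - H|  [with N=3, H=-1]  = 4
Without intervention: H = -1 if M >= 0 else 8  [with M=0]  = -1; N = |M - H|  [with M=0, H=-1]  = 1; L = |N - H|  [with N=1, H=-1]  = 2.
Change = 4 − 2 = 2.

2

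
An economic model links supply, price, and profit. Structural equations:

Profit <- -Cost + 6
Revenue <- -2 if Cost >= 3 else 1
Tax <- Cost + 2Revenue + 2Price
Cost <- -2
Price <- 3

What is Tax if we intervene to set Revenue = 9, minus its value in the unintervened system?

The intervention breaks the incoming arrows to Revenue: Revenue <- -2 if Cost >= 3 else 1 no longer applies, and Revenue = 9.
Tax = Cost + 2Revenue + 2Price  [with Cost=-2, Revenue=9, Price=3]  = 22
Without intervention: Revenue = -2 if Cost >= 3 else 1  [with Cost=-2]  = 1; Tax = Cost + 2Revenue + 2Price  [with Cost=-2, Revenue=1, Price=3]  = 6.
Change = 22 − 6 = 16.

16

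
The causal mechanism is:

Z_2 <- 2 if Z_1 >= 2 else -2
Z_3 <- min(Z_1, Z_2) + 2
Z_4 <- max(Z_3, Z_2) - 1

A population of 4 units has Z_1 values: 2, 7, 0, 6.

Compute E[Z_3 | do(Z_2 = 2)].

3.5

The intervention sets Z_2=2 in all 4 units regardless of Z_1. Recomputing Z_3 per unit gives 4, 4, 2, 4; average 3.5.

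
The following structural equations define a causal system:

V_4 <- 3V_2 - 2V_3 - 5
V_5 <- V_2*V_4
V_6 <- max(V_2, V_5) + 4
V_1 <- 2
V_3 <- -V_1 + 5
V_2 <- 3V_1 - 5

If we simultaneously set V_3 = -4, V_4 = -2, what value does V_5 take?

-2

Setting V_3 = -4, V_4 = -2 by intervention discards those variables' equations.
V_2 = 3V_1 - 5  [with V_1=2]  = 1
V_5 = V_2*V_4  [with V_2=1, V_4=-2]  = -2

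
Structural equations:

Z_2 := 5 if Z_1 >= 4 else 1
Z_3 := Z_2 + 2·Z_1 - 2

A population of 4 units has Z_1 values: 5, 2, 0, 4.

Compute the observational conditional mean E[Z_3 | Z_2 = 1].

1

E[Z_3|Z_2=1] averages over only the 2 units with Z_2=1 (Z_1 = 2, 0): Z_3 = 3, -1, mean 1.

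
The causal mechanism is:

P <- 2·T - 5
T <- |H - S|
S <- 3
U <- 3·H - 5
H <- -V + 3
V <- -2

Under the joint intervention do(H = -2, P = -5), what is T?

The joint intervention fixes H = -2, P = -5, removing each variable's own equation.
T = |H - S|  [with H=-2, S=3]  = 5

5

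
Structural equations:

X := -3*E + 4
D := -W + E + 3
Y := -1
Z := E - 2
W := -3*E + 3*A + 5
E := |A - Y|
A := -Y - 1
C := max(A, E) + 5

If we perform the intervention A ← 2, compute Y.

-1

Under do(A=2), the mechanism A := -Y - 1 is discarded; A is fixed at 2.
Y is not downstream of the intervention, so its value is determined by the original equations.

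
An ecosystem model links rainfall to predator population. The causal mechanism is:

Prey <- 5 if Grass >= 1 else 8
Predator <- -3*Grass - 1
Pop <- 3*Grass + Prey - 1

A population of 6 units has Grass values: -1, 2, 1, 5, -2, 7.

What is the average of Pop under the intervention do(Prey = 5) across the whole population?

do(Prey=5) breaks Prey's dependence on Grass. With Prey=5 fixed, Pop across the units is 1, 10, 7, 19, -2, 25, mean 10.

10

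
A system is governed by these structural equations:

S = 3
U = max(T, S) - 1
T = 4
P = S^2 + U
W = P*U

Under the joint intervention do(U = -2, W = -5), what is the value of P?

7

The joint intervention fixes U = -2, W = -5, removing each variable's own equation.
P = S^2 + U  [with S=3, U=-2]  = 7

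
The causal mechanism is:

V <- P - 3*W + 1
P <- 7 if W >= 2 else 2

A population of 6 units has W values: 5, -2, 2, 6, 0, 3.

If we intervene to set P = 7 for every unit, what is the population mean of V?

1

Every unit gets P=7 under the intervention. V values become -7, 14, 2, -10, 8, -1; E[V|do(P=7)] = 1.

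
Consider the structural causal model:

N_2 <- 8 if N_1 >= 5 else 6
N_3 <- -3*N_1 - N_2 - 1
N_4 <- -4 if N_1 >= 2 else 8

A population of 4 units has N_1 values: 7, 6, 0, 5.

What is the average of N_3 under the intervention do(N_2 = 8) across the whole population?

-22.5

The intervention sets N_2=8 in all 4 units regardless of N_1. Recomputing N_3 per unit gives -30, -27, -9, -24; average -22.5.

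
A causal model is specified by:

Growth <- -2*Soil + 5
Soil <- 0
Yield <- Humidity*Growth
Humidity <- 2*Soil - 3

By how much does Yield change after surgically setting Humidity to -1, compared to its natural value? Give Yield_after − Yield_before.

The intervention breaks the incoming arrows to Humidity: Humidity <- 2*Soil - 3 no longer applies, and Humidity = -1.
Growth = -2*Soil + 5  [with Soil=0]  = 5
Yield = Humidity*Growth  [with Humidity=-1, Growth=5]  = -5
Without intervention: Growth = -2*Soil + 5  [with Soil=0]  = 5; Humidity = 2*Soil - 3  [with Soil=0]  = -3; Yield = Humidity*Growth  [with Humidity=-3, Growth=5]  = -15.
Change = -5 − (-15) = 10.

10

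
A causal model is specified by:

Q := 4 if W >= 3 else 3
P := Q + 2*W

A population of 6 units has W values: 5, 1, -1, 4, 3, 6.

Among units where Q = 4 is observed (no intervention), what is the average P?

13

Conditioning on Q=4 selects the 4 unit(s) with W ∈ {5, 4, 3, 6}. Their P values: 14, 12, 10, 16. Mean = 13.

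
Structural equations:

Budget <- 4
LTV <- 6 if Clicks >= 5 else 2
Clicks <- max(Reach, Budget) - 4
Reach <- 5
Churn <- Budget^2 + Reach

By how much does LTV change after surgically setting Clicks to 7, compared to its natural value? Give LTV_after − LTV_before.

4

do(Clicks=7) replaces the equation Clicks <- max(Reach, Budget) - 4 with the constant Clicks = 7.
LTV = 6 if Clicks >= 5 else 2  [with Clicks=7]  = 6
Without intervention: Clicks = max(Reach, Budget) - 4  [with Reach=5, Budget=4]  = 1; LTV = 6 if Clicks >= 5 else 2  [with Clicks=1]  = 2.
Change = 6 − 2 = 4.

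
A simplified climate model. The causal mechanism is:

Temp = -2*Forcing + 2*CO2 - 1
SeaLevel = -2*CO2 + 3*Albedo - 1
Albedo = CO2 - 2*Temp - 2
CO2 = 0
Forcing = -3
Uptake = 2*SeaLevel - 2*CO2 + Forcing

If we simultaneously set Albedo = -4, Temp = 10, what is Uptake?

The joint intervention fixes Albedo = -4, Temp = 10, removing each variable's own equation.
SeaLevel = -2*CO2 + 3*Albedo - 1  [with CO2=0, Albedo=-4]  = -13
Uptake = 2*SeaLevel - 2*CO2 + Forcing  [with SeaLevel=-13, CO2=0, Forcing=-3]  = -29

-29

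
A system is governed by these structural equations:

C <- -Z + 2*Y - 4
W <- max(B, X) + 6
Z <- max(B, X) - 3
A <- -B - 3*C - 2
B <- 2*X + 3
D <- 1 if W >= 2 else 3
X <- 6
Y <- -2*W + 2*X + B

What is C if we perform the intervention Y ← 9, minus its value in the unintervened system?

48

Under do(Y=9), the mechanism Y <- -2*W + 2*X + B is discarded; Y is fixed at 9.
B = 2*X + 3  [with X=6]  = 15
Z = max(B, X) - 3  [with B=15, X=6]  = 12
C = -Z + 2*Y - 4  [with Z=12, Y=9]  = 2
Without intervention: B = 2*X + 3  [with X=6]  = 15; W = max(B, X) + 6  [with B=15, X=6]  = 21; Y = -2*W + 2*X + B  [with W=21, X=6, B=15]  = -15; Z = max(B, X) - 3  [with B=15, X=6]  = 12; C = -Z + 2*Y - 4  [with Z=12, Y=-15]  = -46.
Change = 2 − (-46) = 48.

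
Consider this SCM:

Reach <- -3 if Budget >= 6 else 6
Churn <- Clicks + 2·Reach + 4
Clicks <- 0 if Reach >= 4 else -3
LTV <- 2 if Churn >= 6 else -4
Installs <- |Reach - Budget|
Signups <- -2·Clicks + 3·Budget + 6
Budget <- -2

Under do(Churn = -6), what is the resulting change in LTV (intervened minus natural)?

Intervening sets Churn = -6 and removes its equation (Churn <- Clicks + 2·Reach + 4).
LTV = 2 if Churn >= 6 else -4  [with Churn=-6]  = -4
Without intervention: Reach = -3 if Budget >= 6 else 6  [with Budget=-2]  = 6; Clicks = 0 if Reach >= 4 else -3  [with Reach=6]  = 0; Churn = Clicks + 2·Reach + 4  [with Clicks=0, Reach=6]  = 16; LTV = 2 if Churn >= 6 else -4  [with Churn=16]  = 2.
Change = -4 − 2 = -6.

-6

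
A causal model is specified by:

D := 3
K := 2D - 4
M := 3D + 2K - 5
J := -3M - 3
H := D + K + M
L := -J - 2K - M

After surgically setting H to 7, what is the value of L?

15

The intervention breaks the incoming arrows to H: H := D + K + M no longer applies, and H = 7.
Since L is not a descendant of the intervened variable, it is unaffected.
K = 2D - 4  [with D=3]  = 2
M = 3D + 2K - 5  [with D=3, K=2]  = 8
J = -3M - 3  [with M=8]  = -27
L = -J - 2K - M  [with J=-27, K=2, M=8]  = 15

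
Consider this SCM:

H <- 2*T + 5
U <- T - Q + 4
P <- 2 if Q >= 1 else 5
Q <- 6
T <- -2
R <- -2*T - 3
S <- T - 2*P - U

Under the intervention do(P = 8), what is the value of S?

-14

The intervention breaks the incoming arrows to P: P <- 2 if Q >= 1 else 5 no longer applies, and P = 8.
U = T - Q + 4  [with T=-2, Q=6]  = -4
S = T - 2*P - U  [with T=-2, P=8, U=-4]  = -14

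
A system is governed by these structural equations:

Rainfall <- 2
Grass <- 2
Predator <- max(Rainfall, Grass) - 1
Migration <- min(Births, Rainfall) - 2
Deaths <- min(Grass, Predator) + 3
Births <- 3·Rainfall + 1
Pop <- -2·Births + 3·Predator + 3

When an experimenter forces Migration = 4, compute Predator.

1

do(Migration=4) replaces the equation Migration <- min(Births, Rainfall) - 2 with the constant Migration = 4.
Predator is not downstream of the intervention, so its value is determined by the original equations.
Predator = max(Rainfall, Grass) - 1  [with Rainfall=2, Grass=2]  = 1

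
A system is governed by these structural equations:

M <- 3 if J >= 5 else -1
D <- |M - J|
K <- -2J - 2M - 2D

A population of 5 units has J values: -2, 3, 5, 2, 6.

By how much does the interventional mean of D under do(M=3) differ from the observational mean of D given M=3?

-0.3

do(M=3) breaks M's dependence on J. With M=3 fixed, D across the units is 5, 0, 2, 1, 3, mean 2.2.
E[D|M=3] averages over only the 2 units with M=3 (J = 5, 6): D = 2, 3, mean 2.5.
Difference = 2.2 − 2.5 = -0.3.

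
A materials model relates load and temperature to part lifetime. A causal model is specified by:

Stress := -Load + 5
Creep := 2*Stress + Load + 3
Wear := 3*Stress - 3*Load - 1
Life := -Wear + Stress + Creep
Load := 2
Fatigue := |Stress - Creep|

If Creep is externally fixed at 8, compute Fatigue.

5

do(Creep=8) replaces the equation Creep := 2*Stress + Load + 3 with the constant Creep = 8.
Stress = -Load + 5  [with Load=2]  = 3
Fatigue = |Stress - Creep|  [with Stress=3, Creep=8]  = 5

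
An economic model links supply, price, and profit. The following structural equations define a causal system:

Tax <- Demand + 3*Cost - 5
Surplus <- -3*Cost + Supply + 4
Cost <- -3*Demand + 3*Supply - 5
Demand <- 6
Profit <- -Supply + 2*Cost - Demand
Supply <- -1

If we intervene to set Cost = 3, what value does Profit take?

do(Cost=3) replaces the equation Cost <- -3*Demand + 3*Supply - 5 with the constant Cost = 3.
Profit = -Supply + 2*Cost - Demand  [with Supply=-1, Cost=3, Demand=6]  = 1

1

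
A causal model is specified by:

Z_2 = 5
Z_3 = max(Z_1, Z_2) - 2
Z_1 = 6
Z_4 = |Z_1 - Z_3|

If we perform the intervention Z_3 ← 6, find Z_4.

The intervention breaks the incoming arrows to Z_3: Z_3 = max(Z_1, Z_2) - 2 no longer applies, and Z_3 = 6.
Z_4 = |Z_1 - Z_3|  [with Z_1=6, Z_3=6]  = 0

0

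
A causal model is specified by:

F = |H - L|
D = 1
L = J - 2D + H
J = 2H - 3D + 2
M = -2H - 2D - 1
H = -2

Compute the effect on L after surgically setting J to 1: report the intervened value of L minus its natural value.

The intervention breaks the incoming arrows to J: J = 2H - 3D + 2 no longer applies, and J = 1.
L = J - 2D + H  [with J=1, D=1, H=-2]  = -3
Without intervention: J = 2H - 3D + 2  [with H=-2, D=1]  = -5; L = J - 2D + H  [with J=-5, D=1, H=-2]  = -9.
Change = -3 − (-9) = 6.

6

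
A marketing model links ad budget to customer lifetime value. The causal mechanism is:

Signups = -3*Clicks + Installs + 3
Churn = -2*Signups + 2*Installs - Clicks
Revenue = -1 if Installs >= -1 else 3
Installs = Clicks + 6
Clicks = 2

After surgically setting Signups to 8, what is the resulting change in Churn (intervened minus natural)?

-6

The intervention breaks the incoming arrows to Signups: Signups = -3*Clicks + Installs + 3 no longer applies, and Signups = 8.
Installs = Clicks + 6  [with Clicks=2]  = 8
Churn = -2*Signups + 2*Installs - Clicks  [with Signups=8, Installs=8, Clicks=2]  = -2
Without intervention: Installs = Clicks + 6  [with Clicks=2]  = 8; Signups = -3*Clicks + Installs + 3  [with Clicks=2, Installs=8]  = 5; Churn = -2*Signups + 2*Installs - Clicks  [with Signups=5, Installs=8, Clicks=2]  = 4.
Change = -2 − 4 = -6.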